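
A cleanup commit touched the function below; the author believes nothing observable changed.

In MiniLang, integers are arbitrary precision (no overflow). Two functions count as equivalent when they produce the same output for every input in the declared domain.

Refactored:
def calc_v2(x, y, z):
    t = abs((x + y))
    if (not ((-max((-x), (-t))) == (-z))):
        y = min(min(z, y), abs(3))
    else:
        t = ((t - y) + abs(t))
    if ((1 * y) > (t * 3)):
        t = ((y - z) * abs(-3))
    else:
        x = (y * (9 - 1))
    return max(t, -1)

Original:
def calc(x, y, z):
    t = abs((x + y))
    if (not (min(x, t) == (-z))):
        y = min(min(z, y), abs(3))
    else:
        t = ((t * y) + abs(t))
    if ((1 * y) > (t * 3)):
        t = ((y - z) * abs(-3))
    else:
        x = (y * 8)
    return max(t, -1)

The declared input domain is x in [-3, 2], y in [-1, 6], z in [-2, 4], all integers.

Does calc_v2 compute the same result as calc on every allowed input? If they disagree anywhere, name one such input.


There is a counterexample at x=-3, y=-1, z=3: 0 on one side, 9 on the other.
calc: t := 4 | (not (min(x, t) == (-z))): false | t := 0 | ((1 * y) > (t * 3)): false | x := -8 | result 0
calc_v2: t := 4 | (not ((-max((-x), (-t))) == (-z))): false | t := 9 | ((1 * y) > (t * 3)): false | x := -8 | result 9
verdict: not equivalent; witness: x=-3, y=-1, z=3


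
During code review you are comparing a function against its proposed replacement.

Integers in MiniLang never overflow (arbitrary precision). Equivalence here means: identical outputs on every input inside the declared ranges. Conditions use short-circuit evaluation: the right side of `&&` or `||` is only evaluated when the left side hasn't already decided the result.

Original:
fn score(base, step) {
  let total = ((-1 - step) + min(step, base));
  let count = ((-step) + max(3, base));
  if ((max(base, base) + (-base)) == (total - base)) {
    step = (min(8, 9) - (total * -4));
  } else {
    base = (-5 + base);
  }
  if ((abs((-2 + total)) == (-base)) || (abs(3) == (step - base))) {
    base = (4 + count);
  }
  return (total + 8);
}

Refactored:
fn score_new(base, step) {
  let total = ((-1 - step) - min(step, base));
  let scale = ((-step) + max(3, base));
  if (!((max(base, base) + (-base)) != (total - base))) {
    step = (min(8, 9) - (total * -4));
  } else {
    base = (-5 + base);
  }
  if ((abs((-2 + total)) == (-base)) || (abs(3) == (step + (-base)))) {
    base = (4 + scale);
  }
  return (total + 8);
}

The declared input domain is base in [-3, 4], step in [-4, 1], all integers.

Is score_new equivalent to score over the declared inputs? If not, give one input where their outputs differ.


Take base=-3, step=-4.
score: total becomes -1; next count becomes 7; next ((max(base, base) + (-base)) == (total - base)) evaluates to false; next base becomes -8; next ((abs((-2 + total)) == (-base)) || (abs(3) == (step - base))) evaluates to false; next final value 7
score_new: total becomes 7; next scale becomes 7; next (!((max(base, base) + (-base)) != (total - base))) evaluates to false; next base becomes -8; next ((abs((-2 + total)) == (-base)) || (abs(3) == (step + (-base)))) evaluates to false; next final value 15
7 vs 15 — the two versions disagree here.
verdict: not equivalent; witness: base=-3, step=-4


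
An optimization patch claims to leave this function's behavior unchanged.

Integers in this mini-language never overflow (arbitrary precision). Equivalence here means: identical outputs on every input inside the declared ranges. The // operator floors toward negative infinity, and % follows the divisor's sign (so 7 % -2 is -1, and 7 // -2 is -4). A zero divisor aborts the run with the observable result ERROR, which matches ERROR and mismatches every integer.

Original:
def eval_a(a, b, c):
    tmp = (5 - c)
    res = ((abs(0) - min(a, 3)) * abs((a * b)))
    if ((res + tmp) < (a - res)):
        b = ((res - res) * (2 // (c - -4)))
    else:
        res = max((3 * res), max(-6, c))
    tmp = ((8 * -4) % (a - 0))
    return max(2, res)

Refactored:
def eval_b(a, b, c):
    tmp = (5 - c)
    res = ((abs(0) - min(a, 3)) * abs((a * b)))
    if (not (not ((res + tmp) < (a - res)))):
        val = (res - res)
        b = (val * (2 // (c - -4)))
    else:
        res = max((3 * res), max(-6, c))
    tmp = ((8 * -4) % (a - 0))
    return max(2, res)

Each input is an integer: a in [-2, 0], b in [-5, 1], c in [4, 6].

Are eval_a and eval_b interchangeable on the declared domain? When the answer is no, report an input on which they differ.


The two versions differ — the changes include local variable names differ; boolean connective usage differs; statement counts differ.
Spot check at a=-1, b=1, c=5 — eval_a: tmp becomes 0; next res becomes 1; next ((res + tmp) < (a - res)) evaluates to false; next res becomes 5; next tmp becomes 0; next final value 5. eval_b: tmp becomes 0; next res becomes 1; next (not (not ((res + tmp) < (a - res)))) evaluates to false; next res becomes 5; next tmp becomes 0; next final value 5. Both give 5.
Sweeping the whole domain (63 inputs) finds no disagreement.
verdict: equivalent


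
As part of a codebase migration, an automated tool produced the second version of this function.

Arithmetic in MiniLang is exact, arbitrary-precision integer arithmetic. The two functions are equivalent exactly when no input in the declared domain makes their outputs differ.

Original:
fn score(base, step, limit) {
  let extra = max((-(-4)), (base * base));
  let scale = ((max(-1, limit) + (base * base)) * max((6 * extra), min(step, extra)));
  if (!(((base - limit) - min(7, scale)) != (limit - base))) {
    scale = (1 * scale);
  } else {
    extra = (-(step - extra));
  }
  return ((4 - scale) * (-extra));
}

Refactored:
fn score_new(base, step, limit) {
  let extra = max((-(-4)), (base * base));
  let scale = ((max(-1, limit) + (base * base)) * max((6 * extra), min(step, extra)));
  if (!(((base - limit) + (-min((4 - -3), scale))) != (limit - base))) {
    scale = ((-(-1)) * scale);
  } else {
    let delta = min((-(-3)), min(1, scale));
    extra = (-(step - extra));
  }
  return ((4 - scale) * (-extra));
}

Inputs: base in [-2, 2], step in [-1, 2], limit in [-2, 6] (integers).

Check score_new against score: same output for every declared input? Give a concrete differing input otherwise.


Changes here: local variable names differ, and statement counts differ, and constant usage differs, and min/max/abs usage differs, and arithmetic usage differs; the full 180-point sweep finds no disagreement.
verdict: equivalent


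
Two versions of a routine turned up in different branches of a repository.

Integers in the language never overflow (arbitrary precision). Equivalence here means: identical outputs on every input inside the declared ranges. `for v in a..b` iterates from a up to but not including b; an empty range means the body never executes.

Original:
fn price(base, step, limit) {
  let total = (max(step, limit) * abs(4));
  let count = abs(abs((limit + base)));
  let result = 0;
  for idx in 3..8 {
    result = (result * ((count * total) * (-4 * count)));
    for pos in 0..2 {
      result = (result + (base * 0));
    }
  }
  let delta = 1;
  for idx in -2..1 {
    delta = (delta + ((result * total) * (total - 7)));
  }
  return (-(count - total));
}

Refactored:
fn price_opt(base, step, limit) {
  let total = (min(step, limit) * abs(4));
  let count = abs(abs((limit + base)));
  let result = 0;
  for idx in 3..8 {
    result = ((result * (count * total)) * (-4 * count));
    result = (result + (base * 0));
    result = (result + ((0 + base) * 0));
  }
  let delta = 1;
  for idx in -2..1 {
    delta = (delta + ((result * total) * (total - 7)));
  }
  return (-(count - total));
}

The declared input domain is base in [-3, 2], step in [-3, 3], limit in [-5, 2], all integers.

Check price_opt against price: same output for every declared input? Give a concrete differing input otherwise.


The rewrite breaks on base=-3, step=-3, limit=-5, where the results are -20 and -28.
price: total becomes -12; next count becomes 8; next result becomes 0; next at idx=3:; next result becomes 0; next at pos=0:; next result becomes 0; next at pos=1:; next result becomes 0; next at idx=4:; next result becomes 0; next at pos=0:; next result becomes 0; next at pos=1:; next result becomes 0; next at idx=5:; next result becomes 0; next at pos=0:; next result becomes 0; next at pos=1:; next result becomes 0; next at idx=6:; next result becomes 0; next at pos=0:; next result becomes 0; next at pos=1:; next result becomes 0; next at idx=7:; next result becomes 0; next at pos=0:; next result becomes 0; next at pos=1:; next result becomes 0; next delta becomes 1; next at idx=-2:; next delta becomes 1; next at idx=-1:; next delta becomes 1; next at idx=0:; next delta becomes 1; next final value -20
price_opt: total becomes -20; next count becomes 8; next result becomes 0; next at idx=3:; next result becomes 0; next result becomes 0; next result becomes 0; next at idx=4:; next result becomes 0; next result becomes 0; next result becomes 0; next at idx=5:; next result becomes 0; next result becomes 0; next result becomes 0; next at idx=6:; next result becomes 0; next result becomes 0; next result becomes 0; next at idx=7:; next result becomes 0; next result becomes 0; next result becomes 0; next delta becomes 1; next at idx=-2:; next delta becomes 1; next at idx=-1:; next delta becomes 1; next at idx=0:; next delta becomes 1; next final value -28
verdict: not equivalent; witness: base=-3, step=-3, limit=-5


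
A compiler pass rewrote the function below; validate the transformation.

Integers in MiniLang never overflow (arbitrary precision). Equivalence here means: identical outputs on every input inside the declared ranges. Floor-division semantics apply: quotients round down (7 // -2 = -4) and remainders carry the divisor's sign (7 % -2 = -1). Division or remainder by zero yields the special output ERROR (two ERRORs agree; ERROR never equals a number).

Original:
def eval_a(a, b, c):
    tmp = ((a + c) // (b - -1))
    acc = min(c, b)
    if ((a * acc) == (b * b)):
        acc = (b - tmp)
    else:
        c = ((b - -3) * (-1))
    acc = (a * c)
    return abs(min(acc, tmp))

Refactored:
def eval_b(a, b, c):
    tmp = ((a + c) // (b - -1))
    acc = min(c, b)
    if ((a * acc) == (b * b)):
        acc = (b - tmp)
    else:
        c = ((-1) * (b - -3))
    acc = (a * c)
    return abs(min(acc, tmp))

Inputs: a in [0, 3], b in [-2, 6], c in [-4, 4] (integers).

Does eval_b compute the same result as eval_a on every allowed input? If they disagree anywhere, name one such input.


Side by side, the visible changes include: same computation, different form.
Spot check at a=1, b=2, c=-2 — eval_a: tmp becomes -1; next acc becomes -2; next ((a * acc) == (b * b)) evaluates to false; next c becomes -5; next acc becomes -5; next final value 5. eval_b: tmp becomes -1; next acc becomes -2; next ((a * acc) == (b * b)) evaluates to false; next c becomes -5; next acc becomes -5; next final value 5. Both give 5.
Sweeping the whole domain (324 inputs) finds no disagreement.
verdict: equivalent


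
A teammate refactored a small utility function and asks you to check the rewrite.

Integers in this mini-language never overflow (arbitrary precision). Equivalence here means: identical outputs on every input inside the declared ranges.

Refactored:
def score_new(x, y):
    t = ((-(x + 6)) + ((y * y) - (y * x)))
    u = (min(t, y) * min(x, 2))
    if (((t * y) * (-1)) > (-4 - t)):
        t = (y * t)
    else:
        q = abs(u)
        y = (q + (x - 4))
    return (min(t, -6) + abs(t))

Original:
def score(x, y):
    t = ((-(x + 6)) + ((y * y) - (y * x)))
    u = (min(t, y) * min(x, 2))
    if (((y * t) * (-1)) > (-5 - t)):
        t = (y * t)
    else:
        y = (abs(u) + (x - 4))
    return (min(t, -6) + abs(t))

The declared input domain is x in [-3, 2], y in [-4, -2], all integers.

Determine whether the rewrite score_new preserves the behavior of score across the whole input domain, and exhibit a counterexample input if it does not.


Try x=-2, y=-3.
score: t := -1 | u := 6 | (((y * t) * (-1)) > (-5 - t)): true | t := 3 | result -3
score_new: t := -1 | u := 6 | (((t * y) * (-1)) > (-4 - t)): false | q := 6 | y := 0 | result -5
-3 and -5 differ, so these are not the same function on this domain.
verdict: not equivalent; witness: x=-2, y=-3


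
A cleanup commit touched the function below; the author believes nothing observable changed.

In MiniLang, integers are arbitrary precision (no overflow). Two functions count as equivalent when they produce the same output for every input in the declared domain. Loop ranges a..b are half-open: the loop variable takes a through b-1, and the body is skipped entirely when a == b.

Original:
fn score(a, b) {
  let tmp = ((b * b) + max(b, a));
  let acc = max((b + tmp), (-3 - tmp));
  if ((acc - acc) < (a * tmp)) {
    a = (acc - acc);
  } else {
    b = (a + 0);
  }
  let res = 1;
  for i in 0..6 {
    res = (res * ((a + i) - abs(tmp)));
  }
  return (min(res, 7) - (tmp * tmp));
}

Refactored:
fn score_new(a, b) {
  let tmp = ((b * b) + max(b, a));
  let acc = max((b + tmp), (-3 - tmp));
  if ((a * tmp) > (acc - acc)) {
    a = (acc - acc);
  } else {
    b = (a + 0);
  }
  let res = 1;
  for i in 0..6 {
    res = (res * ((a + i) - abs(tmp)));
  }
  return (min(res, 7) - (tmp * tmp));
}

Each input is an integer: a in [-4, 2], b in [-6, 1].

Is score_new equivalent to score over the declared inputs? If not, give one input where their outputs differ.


Side by side, the visible changes include: comparison usage differs.
Tracing a=1, b=1: score: tmp=2, then acc=3, then ((acc - acc) < (a * tmp)) is true, then a=0, then res=1, then (i=0), then res=-2, then (i=1), then res=2, then (i=2), then res=0, then (i=3), then res=0, then (i=4), then res=0, then (i=5), then res=0, then returns -4 | score_new: tmp=2, then acc=3, then ((a * tmp) > (acc - acc)) is true, then a=0, then res=1, then (i=0), then res=-2, then (i=1), then res=2, then (i=2), then res=0, then (i=3), then res=0, then (i=4), then res=0, then (i=5), then res=0, then returns -4 — matching result -4.
Sweeping the whole domain (56 inputs) finds no disagreement.
verdict: equivalent


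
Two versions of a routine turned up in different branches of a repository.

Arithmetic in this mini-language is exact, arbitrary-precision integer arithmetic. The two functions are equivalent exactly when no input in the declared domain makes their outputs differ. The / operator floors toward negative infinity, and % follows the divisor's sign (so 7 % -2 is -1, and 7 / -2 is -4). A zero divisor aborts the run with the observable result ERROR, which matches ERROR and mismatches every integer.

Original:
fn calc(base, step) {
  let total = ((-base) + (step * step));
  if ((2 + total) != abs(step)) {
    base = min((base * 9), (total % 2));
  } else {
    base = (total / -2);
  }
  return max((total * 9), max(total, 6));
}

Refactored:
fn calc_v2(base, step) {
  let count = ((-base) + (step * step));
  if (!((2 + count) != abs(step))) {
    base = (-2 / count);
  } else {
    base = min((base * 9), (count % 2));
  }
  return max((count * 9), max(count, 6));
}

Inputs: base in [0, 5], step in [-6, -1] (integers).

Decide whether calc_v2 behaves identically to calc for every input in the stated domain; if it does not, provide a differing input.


There is a counterexample at base=4, step=-2: 6 on one side, ERROR on the other.
calc: total=0, then ((2 + total) != abs(step)) is false, then base=0, then returns 6
calc_v2: count=0, then (!((2 + count) != abs(step))) is true, then a zero divisor aborts: ERROR
verdict: not equivalent; witness: base=4, step=-2


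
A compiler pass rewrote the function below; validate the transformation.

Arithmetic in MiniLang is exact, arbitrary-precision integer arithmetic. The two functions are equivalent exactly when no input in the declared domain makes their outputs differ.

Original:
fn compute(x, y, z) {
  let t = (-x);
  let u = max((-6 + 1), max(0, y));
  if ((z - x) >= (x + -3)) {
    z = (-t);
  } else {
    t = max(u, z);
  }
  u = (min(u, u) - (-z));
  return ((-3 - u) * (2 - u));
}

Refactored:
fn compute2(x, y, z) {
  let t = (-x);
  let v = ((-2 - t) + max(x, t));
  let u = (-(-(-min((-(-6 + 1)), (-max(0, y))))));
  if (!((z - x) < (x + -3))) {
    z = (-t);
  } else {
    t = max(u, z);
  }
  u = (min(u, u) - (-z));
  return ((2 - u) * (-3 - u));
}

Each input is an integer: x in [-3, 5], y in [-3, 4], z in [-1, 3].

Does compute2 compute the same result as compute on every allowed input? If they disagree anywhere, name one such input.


Equivalent — the differences include constant usage differs, local variable names differ, comparison usage differs, boolean connective usage differs, arithmetic usage differs, min/max/abs usage differs, statement counts differ, yet no declared input distinguishes the two.
Spot check at x=-2, y=-3, z=-1 — compute: t becomes 2; next u becomes 0; next ((z - x) >= (x + -3)) evaluates to true; next z becomes -2; next u becomes -2; next final value -4. compute2: t becomes 2; next v becomes -2; next u becomes 0; next (!((z - x) < (x + -3))) evaluates to true; next z becomes -2; next u becomes -2; next final value -4. Both give -4.
Checked all 360 inputs in the declared domain: the outputs agree on every one.
verdict: equivalent


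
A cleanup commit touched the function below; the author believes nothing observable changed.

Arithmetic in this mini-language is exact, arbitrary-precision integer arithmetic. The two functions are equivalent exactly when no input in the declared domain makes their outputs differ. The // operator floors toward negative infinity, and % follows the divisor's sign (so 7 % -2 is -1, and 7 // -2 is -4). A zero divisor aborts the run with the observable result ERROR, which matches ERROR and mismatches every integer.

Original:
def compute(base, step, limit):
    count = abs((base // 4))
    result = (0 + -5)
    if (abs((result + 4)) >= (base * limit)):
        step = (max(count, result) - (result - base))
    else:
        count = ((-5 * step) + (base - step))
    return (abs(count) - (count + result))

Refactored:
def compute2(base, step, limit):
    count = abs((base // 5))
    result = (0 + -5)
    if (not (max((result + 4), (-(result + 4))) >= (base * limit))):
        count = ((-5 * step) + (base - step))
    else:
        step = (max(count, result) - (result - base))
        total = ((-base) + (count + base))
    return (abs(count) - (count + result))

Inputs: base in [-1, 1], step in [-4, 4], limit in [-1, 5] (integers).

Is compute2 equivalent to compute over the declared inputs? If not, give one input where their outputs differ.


Equivalent. The edit looks behavioral (`4` became `5`), but over these ranges it never changes the outcome.
An exhaustive pass over the 189 declared inputs shows identical outputs.
Tracing base=0, step=-3, limit=4: compute: count=0, then result=-5, then (abs((result + 4)) >= (base * limit)) is true, then step=5, then returns 5 | compute2: count=0, then result=-5, then (not (max((result + 4), (-(result + 4))) >= (base * limit))) is false, then step=5, then total=0, then returns 5 — matching result 5.
verdict: equivalent


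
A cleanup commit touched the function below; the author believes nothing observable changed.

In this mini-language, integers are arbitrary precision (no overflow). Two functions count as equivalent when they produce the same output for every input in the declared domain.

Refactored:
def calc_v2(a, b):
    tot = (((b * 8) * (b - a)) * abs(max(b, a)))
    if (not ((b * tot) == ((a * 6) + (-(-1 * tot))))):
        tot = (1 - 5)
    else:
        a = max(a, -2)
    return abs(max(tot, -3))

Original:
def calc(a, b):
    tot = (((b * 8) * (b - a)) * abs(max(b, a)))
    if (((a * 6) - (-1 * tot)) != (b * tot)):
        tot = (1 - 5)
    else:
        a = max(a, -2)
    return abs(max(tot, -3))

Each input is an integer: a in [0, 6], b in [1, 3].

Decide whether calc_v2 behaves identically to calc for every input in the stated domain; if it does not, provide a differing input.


Behavior is preserved: although boolean connective usage differs, arithmetic usage differs, comparison usage differs, the outputs never diverge.
As a probe, take a=2, b=3: calc runs tot = 72; (((a * 6) - (-1 * tot)) != (b * tot)) -> true; tot = -4; return 3; calc_v2 runs tot = 72; (not ((b * tot) == ((a * 6) + (-(-1 * tot))))) -> true; tot = -4; return 3; both end at 3.
Every one of the 21 inputs gives matching results.
verdict: equivalent


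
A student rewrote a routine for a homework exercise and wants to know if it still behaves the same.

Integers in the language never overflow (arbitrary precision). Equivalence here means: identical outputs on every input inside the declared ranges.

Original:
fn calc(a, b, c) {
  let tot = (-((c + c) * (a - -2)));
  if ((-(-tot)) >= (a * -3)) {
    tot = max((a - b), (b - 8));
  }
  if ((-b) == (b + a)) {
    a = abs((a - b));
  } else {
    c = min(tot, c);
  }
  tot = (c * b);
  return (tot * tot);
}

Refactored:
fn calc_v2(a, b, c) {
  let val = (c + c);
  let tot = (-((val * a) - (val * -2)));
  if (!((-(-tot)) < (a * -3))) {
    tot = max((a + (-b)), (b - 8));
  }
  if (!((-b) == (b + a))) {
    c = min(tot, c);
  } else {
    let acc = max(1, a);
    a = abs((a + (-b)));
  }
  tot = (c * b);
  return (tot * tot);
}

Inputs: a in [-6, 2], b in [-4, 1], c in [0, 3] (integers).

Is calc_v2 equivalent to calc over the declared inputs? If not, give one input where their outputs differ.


Changes here: arithmetic usage differs; and boolean connective usage differs; and statement counts differ; and constant usage differs; and min/max/abs usage differs; and comparison usage differs; and local variable names differ; the full 216-point sweep finds no disagreement.
verdict: equivalent


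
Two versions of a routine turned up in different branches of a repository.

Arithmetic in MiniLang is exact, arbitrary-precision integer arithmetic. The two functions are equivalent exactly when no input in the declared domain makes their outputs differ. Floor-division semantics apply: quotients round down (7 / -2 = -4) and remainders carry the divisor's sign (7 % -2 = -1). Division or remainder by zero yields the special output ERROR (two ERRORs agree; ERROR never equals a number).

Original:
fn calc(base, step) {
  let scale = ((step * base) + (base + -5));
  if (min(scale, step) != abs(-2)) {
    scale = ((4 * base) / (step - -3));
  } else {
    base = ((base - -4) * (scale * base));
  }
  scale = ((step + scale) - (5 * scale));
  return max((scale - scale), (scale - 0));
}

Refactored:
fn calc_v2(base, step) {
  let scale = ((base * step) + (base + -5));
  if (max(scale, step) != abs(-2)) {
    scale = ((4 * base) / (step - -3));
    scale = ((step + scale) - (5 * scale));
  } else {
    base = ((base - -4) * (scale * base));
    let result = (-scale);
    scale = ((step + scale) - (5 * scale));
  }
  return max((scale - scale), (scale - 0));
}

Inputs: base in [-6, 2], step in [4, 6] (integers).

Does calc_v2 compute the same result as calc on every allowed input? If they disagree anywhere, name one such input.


Take base=1, step=6.
calc: scale = 2; (min(scale, step) != abs(-2)) -> false; base = 10; scale = -2; return 0
calc_v2: scale = 2; (max(scale, step) != abs(-2)) -> true; scale = 0; scale = 6; return 6
0 != 6, so the rewrite changes behavior.
verdict: not equivalent; witness: base=1, step=6


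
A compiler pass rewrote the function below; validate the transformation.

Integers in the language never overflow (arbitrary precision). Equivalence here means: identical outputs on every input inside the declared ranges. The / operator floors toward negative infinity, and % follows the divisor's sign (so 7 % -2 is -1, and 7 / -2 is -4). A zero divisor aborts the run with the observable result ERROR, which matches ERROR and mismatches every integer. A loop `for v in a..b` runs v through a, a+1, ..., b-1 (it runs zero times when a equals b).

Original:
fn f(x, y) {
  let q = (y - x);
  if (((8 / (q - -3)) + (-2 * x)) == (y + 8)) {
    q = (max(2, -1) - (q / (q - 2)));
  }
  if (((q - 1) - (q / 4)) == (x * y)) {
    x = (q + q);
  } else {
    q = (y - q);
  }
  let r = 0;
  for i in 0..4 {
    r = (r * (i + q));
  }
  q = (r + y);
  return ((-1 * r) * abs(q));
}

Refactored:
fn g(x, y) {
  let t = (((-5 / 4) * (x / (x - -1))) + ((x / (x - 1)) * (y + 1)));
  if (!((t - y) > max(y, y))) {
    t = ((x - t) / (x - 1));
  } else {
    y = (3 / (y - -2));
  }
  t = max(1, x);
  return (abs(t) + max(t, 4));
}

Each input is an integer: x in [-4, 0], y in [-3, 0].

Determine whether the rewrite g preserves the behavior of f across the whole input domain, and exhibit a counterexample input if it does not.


The rewrite breaks on x=-4, y=-3, where the results are 0 and 5.
f: q becomes 1; next (((8 / (q - -3)) + (-2 * x)) == (y + 8)) evaluates to false; next (((q - 1) - (q / 4)) == (x * y)) evaluates to false; next q becomes -4; next r becomes 0; next at i=0:; next r becomes 0; next at i=1:; next r becomes 0; next at i=2:; next r becomes 0; next at i=3:; next r becomes 0; next q becomes -3; next final value 0
g: t becomes -2; next (!((t - y) > max(y, y))) evaluates to false; next y becomes -3; next t becomes 1; next final value 5
verdict: not equivalent; witness: x=-4, y=-3


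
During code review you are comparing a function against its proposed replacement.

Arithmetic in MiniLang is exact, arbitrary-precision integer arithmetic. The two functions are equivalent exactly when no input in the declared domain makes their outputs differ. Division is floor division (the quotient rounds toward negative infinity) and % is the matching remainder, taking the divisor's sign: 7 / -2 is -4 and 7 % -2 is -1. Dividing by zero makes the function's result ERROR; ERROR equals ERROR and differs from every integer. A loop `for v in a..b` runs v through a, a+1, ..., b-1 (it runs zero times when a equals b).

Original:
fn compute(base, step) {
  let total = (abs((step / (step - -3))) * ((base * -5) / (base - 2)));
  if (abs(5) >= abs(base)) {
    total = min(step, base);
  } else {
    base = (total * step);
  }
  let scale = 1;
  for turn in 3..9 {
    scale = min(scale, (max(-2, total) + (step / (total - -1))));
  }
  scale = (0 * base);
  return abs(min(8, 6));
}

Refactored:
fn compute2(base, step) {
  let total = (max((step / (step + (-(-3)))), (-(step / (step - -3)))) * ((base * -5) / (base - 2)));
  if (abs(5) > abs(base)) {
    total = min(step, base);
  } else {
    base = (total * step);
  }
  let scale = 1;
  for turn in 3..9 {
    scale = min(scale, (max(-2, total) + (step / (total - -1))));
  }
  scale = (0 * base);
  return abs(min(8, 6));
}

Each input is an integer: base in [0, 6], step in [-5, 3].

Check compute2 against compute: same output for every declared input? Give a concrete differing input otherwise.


Take base=5, step=-1.
compute: total becomes -9; next (abs(5) >= abs(base)) evaluates to true; next total becomes -1; next scale becomes 1; next at turn=3:; next hits division by zero so the output is ERROR
compute2: total becomes -9; next (abs(5) > abs(base)) evaluates to false; next base becomes 9; next scale becomes 1; next at turn=3:; next scale becomes -2; next at turn=4:; next scale becomes -2; next at turn=5:; next scale becomes -2; next at turn=6:; next scale becomes -2; next at turn=7:; next scale becomes -2; next at turn=8:; next scale becomes -2; next scale becomes 0; next final value 6
ERROR != 6, so the rewrite changes behavior.
verdict: not equivalent; witness: base=5, step=-1


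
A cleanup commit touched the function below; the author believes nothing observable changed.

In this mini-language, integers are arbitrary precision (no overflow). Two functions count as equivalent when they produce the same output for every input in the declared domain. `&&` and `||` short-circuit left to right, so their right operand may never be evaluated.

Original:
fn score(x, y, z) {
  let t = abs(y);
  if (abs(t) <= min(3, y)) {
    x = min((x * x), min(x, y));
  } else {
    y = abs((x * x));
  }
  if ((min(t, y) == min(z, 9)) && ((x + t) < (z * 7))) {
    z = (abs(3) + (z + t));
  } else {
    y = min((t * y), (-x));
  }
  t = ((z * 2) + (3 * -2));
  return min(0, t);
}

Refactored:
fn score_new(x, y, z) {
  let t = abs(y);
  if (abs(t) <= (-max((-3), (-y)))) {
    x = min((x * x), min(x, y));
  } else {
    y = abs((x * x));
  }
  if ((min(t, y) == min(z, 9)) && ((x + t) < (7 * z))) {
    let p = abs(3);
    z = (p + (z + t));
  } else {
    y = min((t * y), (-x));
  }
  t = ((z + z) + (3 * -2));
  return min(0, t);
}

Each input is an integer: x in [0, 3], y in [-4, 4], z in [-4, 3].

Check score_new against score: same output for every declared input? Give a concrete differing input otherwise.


The two are interchangeable: statement counts differ; and local variable names differ; and min/max/abs usage differs; and arithmetic usage differs; and constant usage differs, and every declared input agrees.
As a probe, take x=0, y=3, z=-1: score runs t := 3 | (abs(t) <= min(3, y)): true | x := 0 | ((min(t, y) == min(z, 9)) && ((x + t) < (z * 7))): false | y := 0 | t := -8 | result -8; score_new runs t := 3 | (abs(t) <= (-max((-3), (-y)))): true | x := 0 | ((min(t, y) == min(z, 9)) && ((x + t) < (7 * z))): false | y := 0 | t := -8 | result -8; both end at -8.
Across all 288 domain points the two functions coincide.
verdict: equivalent


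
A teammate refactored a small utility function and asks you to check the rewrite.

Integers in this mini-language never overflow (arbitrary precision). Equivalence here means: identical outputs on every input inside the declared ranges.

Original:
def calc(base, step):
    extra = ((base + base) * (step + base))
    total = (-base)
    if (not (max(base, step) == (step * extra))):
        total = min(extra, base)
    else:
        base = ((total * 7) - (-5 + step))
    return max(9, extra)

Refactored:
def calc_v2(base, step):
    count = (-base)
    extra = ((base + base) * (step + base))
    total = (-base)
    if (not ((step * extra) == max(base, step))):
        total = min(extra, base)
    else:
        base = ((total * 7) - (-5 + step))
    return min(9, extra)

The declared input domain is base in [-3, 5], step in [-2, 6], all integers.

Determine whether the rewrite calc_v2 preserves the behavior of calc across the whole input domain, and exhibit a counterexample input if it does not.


Consider the input base=-3, step=-2.
calc: extra becomes 30; next total becomes 3; next (not (max(base, step) == (step * extra))) evaluates to true; next total becomes -3; next final value 30
calc_v2: count becomes 3; next extra becomes 30; next total becomes 3; next (not ((step * extra) == max(base, step))) evaluates to true; next total becomes -3; next final value 9
30 != 9, so the rewrite changes behavior.
verdict: not equivalent; witness: base=-3, step=-2


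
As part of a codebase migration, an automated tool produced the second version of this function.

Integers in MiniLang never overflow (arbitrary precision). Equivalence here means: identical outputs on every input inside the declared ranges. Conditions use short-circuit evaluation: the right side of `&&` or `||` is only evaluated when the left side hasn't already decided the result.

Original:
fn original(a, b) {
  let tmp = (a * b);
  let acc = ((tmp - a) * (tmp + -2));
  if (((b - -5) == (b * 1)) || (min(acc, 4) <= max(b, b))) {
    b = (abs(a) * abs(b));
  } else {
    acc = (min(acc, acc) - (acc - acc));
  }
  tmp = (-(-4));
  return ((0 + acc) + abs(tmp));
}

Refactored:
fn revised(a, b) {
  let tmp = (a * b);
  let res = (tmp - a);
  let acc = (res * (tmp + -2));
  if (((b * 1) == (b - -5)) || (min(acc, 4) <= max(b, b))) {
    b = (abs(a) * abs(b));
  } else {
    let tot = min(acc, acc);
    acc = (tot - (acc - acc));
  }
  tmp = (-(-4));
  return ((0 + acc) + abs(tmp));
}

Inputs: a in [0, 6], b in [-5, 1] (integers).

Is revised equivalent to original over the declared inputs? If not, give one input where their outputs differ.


Reading the diff, among the changes: statement counts differ; local variable names differ.
As a probe, take a=4, b=-4: original runs tmp = -16; acc = 360; (((b - -5) == (b * 1)) || (min(acc, 4) <= max(b, b))) -> false; acc = 360; tmp = 4; return 364; revised runs tmp = -16; res = -20; acc = 360; (((b * 1) == (b - -5)) || (min(acc, 4) <= max(b, b))) -> false; tot = 360; acc = 360; tmp = 4; return 364; both end at 364.
An exhaustive pass over the 49 declared inputs shows identical outputs.
verdict: equivalent


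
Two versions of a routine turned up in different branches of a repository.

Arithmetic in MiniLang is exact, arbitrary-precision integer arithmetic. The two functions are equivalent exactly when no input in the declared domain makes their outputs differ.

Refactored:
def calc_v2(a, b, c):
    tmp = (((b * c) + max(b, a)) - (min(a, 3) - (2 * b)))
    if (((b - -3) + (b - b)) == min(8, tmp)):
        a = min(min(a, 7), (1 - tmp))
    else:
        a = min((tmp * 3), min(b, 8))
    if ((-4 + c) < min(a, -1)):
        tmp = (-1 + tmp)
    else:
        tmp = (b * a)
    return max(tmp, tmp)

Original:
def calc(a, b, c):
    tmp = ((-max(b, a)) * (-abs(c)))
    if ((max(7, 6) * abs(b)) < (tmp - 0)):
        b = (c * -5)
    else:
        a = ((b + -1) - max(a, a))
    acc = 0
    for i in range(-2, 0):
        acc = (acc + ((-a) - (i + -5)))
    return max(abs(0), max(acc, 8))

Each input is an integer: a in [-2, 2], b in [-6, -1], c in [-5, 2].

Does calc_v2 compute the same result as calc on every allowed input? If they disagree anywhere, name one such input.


Evaluate both at a=-2, b=-6, c=-5.
calc: tmp = -10; ((max(7, 6) * abs(b)) < (tmp - 0)) -> false; a = -5; acc = 0; [i=-2]; acc = 12; [i=-1]; acc = 23; return 23
calc_v2: tmp = 18; (((b - -3) + (b - b)) == min(8, tmp)) -> false; a = -6; ((-4 + c) < min(a, -1)) -> true; tmp = 17; return 17
23 != 17, so the rewrite changes behavior.
verdict: not equivalent; witness: a=-2, b=-6, c=-5


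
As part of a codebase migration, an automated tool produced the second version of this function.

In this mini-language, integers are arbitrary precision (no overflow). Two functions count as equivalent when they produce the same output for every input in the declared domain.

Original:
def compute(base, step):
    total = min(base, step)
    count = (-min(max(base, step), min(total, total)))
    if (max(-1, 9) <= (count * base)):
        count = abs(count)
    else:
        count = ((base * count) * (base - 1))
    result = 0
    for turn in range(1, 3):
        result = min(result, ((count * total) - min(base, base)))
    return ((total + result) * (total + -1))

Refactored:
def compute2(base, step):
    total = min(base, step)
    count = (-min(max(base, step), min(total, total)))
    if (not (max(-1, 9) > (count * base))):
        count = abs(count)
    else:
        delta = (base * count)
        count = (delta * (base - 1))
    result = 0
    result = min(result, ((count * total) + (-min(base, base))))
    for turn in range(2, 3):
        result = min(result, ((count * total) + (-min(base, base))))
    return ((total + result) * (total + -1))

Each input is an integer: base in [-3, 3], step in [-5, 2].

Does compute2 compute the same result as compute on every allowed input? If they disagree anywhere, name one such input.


Although local variable names differ; also comparison usage differs; also statement counts differ; also loop structure differs; also min/max/abs usage differs; also arithmetic usage differs; also boolean connective usage differs, 56/56 inputs agree.
verdict: equivalent


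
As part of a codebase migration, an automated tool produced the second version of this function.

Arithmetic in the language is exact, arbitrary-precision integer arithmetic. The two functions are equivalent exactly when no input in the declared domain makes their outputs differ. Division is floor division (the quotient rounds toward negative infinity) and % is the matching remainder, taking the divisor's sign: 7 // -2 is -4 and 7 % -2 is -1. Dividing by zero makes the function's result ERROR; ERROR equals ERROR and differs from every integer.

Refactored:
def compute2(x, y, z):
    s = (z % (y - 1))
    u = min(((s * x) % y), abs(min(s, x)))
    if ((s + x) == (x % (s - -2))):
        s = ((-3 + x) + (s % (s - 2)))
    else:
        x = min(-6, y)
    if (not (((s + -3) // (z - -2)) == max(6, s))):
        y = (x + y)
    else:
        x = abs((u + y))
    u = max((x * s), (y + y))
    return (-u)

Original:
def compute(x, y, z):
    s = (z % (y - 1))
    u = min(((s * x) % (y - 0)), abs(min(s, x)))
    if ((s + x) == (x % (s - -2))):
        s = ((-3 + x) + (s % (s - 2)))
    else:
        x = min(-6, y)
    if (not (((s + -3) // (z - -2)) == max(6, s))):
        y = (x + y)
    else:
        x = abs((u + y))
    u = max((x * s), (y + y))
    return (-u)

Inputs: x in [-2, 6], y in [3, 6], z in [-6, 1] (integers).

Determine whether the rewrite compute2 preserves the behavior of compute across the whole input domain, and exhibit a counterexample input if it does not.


The two versions differ — the changes include constant usage differs, plus arithmetic usage differs.
As a probe, take x=2, y=6, z=-1: compute runs s := 4 | u := 2 | ((s + x) == (x % (s - -2))): false | x := -6 | (not (((s + -3) // (z - -2)) == max(6, s))): true | y := 0 | u := 0 | result 0; compute2 runs s := 4 | u := 2 | ((s + x) == (x % (s - -2))): false | x := -6 | (not (((s + -3) // (z - -2)) == max(6, s))): true | y := 0 | u := 0 | result 0; both end at 0.
An exhaustive pass over the 288 declared inputs shows identical outputs.
verdict: equivalent


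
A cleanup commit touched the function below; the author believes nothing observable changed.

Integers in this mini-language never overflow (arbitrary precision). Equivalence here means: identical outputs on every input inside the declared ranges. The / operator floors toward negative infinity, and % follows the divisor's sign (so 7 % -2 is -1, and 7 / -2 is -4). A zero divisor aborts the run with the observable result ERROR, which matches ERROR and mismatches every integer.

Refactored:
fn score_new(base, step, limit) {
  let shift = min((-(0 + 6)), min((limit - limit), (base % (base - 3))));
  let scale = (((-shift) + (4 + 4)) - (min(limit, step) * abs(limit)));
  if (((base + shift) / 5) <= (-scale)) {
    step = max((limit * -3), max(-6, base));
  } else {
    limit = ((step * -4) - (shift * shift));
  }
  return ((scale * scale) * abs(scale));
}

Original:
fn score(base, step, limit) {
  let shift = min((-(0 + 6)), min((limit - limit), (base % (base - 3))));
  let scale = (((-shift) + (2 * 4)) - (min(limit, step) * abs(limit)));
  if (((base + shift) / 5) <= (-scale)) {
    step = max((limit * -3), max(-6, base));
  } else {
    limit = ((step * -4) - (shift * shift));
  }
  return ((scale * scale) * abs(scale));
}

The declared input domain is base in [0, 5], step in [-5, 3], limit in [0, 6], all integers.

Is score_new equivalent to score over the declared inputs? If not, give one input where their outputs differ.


The two versions differ — the changes include arithmetic usage differs; and constant usage differs.
One worked example (base=0, step=1, limit=6) — score: shift becomes -6; next scale becomes 8; next (((base + shift) / 5) <= (-scale)) evaluates to false; next limit becomes -40; next final value 512; score_new: shift becomes -6; next scale becomes 8; next (((base + shift) / 5) <= (-scale)) evaluates to false; next limit becomes -40; next final value 512; agreement on 512.
Every one of the 378 inputs gives matching results.
verdict: equivalent


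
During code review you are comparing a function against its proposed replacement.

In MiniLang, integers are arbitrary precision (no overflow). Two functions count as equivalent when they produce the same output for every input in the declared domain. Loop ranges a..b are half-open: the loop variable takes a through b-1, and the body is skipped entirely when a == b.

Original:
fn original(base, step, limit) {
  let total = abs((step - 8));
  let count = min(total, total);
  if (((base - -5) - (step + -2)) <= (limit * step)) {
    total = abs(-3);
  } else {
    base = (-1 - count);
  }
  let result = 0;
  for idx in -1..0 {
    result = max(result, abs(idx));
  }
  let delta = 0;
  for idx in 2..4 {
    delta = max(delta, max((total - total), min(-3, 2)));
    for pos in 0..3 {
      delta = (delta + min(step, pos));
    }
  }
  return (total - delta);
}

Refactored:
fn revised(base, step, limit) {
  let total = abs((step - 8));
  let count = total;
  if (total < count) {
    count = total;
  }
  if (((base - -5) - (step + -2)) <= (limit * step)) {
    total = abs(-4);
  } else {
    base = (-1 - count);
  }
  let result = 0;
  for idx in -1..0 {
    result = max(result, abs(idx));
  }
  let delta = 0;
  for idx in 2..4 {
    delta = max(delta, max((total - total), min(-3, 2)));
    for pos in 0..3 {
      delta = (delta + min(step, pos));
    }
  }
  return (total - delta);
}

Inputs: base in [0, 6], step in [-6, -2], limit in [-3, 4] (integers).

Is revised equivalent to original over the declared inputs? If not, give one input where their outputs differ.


Consider the input base=0, step=-6, limit=-3.
original: total becomes 14; next count becomes 14; next (((base - -5) - (step + -2)) <= (limit * step)) evaluates to true; next total becomes 3; next result becomes 0; next at idx=-1:; next result becomes 1; next delta becomes 0; next at idx=2:; next delta becomes 0; next at pos=0:; next delta becomes -6; next at pos=1:; next delta becomes -12; next at pos=2:; next delta becomes -18; next at idx=3:; next delta becomes 0; next at pos=0:; next delta becomes -6; next at pos=1:; next delta becomes -12; next at pos=2:; next delta becomes -18; next final value 21
revised: total becomes 14; next count becomes 14; next (total < count) evaluates to false; next (((base - -5) - (step + -2)) <= (limit * step)) evaluates to true; next total becomes 4; next result becomes 0; next at idx=-1:; next result becomes 1; next delta becomes 0; next at idx=2:; next delta becomes 0; next at pos=0:; next delta becomes -6; next at pos=1:; next delta becomes -12; next at pos=2:; next delta becomes -18; next at idx=3:; next delta becomes 0; next at pos=0:; next delta becomes -6; next at pos=1:; next delta becomes -12; next at pos=2:; next delta becomes -18; next final value 22
21 and 22 differ, so these are not the same function on this domain.
verdict: not equivalent; witness: base=0, step=-6, limit=-3
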